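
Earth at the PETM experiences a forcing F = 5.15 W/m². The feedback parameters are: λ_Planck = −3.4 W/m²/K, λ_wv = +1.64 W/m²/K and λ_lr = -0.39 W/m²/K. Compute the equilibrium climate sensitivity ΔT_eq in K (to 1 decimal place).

2.4 K

Net feedback parameter λ = (−3.4) + (+1.64) + (-0.39) = -2.15 W/m²/K.
ΔT = −F/λ = −5.15/(-2.15) = 2.4 K.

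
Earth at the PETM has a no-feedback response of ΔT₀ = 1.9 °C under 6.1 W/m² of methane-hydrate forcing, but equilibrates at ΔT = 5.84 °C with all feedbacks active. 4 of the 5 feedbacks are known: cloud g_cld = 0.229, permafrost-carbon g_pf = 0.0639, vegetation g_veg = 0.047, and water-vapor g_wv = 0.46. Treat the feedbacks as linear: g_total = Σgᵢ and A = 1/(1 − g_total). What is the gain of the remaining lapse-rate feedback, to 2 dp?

-0.13

Amplification A = ΔT/ΔT₀ = 5.84/1.9 = 3.074.
Total gain g = 1 − 1/A = 1 − 1/3.074 = 0.6747.
Known gains sum to 0.229 + 0.0639 + 0.047 + 0.46 = 0.7999.
g_lr = 0.6747 − 0.7999 = -0.13.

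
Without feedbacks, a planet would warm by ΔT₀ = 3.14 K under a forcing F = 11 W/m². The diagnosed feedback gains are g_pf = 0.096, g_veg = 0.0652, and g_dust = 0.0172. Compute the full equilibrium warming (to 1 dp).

3.8 K

Total gain g = 0.096 + 0.0652 + 0.0172 = 0.1784.
Amplification A = 1/(1 − 0.1784) = 1.217.
ΔT = 3.14 × 1.217 = 3.8 K.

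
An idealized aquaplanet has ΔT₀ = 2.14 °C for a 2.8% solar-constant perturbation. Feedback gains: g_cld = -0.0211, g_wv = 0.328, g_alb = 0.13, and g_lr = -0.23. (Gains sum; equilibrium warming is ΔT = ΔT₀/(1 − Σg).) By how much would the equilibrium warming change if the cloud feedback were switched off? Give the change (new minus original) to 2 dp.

Original: g = 0.2069, ΔT = 2.14/(1−0.2069) = 2.6983 °C.
Without cloud: g' = 0.228, ΔT' = 2.14/(1−0.228) = 2.7720 °C.
Change = 2.7720 − 2.6983 = 0.07 °C.

0.07 °C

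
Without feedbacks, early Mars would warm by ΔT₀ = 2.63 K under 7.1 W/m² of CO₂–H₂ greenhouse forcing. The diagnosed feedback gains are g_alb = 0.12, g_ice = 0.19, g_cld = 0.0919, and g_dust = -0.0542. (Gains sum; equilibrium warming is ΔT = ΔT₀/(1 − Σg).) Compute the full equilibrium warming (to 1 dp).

Total gain g = 0.12 + 0.19 + 0.0919 − 0.0542 = 0.3477.
Amplification A = 1/(1 − 0.3477) = 1.533.
ΔT = 2.63 × 1.533 = 4.0 K.

4.0 K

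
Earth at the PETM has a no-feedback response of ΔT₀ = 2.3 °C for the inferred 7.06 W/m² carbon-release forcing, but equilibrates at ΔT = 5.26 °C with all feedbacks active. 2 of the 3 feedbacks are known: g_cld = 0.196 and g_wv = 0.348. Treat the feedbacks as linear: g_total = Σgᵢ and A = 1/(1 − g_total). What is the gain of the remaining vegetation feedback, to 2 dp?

Amplification A = ΔT/ΔT₀ = 5.26/2.3 = 2.287.
Total gain g = 1 − 1/A = 1 − 1/2.287 = 0.5627.
Known gains sum to 0.196 + 0.348 = 0.544.
g_veg = 0.5627 − 0.544 = 0.02.

0.02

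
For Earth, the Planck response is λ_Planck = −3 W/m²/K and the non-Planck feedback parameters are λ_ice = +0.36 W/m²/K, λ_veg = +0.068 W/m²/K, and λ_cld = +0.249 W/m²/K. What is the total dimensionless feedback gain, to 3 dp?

0.226

Convert to gains: g_ice = 0.36/3 = 0.12; g_veg = 0.068/3 = 0.02267; g_cld = 0.249/3 = 0.083.
Total gain g = 0.22567.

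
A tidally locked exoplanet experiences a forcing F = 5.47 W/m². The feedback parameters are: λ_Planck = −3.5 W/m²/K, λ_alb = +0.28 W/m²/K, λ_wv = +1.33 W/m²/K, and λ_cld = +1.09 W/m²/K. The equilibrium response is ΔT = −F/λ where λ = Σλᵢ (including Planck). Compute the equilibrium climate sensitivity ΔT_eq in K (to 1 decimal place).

6.8 K

Net feedback parameter λ = (−3.5) + (+0.28) + (+1.33) + (+1.09) = -0.8 W/m²/K.
ΔT = −F/λ = −5.47/(-0.8) = 6.8 K.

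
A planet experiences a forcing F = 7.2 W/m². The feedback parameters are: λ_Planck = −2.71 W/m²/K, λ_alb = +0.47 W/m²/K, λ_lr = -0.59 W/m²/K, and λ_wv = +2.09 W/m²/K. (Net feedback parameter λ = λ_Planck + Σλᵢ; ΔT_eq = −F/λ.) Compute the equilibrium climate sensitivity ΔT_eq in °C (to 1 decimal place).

9.7 °C

Net feedback parameter λ = (−2.71) + (+0.47) + (-0.59) + (+2.09) = -0.74 W/m²/K.
ΔT = −F/λ = −7.2/(-0.74) = 9.7 °C.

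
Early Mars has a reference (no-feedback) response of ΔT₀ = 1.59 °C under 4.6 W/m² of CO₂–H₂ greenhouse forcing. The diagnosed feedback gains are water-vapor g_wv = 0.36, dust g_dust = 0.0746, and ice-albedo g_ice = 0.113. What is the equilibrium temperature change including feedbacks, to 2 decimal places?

3.51 °C

Total gain g = 0.36 + 0.0746 + 0.113 = 0.5476.
Amplification A = 1/(1 − 0.5476) = 2.21.
ΔT = 1.59 × 2.21 = 3.51 °C.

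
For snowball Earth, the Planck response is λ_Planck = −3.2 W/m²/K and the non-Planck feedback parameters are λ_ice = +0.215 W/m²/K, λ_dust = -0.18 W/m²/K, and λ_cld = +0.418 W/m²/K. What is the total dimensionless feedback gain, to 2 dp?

0.14

Convert to gains: g_ice = 0.215/3.2 = 0.06719; g_dust = -0.18/3.2 = -0.05625; g_cld = 0.418/3.2 = 0.1306.
Total gain g = 0.14154.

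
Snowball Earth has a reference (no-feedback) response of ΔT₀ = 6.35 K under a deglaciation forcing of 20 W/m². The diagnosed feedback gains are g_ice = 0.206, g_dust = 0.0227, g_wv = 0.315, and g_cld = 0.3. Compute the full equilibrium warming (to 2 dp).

40.63 K

Total gain g = 0.206 + 0.0227 + 0.315 + 0.3 = 0.8437.
Amplification A = 1/(1 − 0.8437) = 6.398.
ΔT = 6.35 × 6.398 = 40.63 K.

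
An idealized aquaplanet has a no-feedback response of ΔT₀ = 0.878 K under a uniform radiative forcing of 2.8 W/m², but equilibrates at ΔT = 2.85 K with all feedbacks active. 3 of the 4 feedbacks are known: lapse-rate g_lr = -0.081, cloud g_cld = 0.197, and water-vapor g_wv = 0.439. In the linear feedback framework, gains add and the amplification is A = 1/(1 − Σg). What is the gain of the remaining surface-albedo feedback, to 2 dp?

Amplification A = ΔT/ΔT₀ = 2.85/0.878 = 3.246.
Total gain g = 1 − 1/A = 1 − 1/3.246 = 0.6919.
Known gains sum to -0.081 + 0.197 + 0.439 = 0.555.
g_alb = 0.6919 − 0.555 = 0.14.

0.14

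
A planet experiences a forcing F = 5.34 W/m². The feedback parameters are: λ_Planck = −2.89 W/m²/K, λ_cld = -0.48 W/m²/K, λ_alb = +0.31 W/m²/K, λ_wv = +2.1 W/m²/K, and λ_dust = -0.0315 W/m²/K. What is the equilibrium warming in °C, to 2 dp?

5.39 °C

Net feedback parameter λ = (−2.89) + (-0.48) + (+0.31) + (+2.1) + (-0.0315) = -0.9915 W/m²/K.
ΔT = −F/λ = −5.34/(-0.9915) = 5.39 °C.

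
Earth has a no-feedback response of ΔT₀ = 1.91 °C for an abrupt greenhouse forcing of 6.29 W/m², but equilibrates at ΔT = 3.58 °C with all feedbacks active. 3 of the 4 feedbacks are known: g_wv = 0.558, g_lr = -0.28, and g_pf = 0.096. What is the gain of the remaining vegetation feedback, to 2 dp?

Amplification A = ΔT/ΔT₀ = 3.58/1.91 = 1.874.
Total gain g = 1 − 1/A = 1 − 1/1.874 = 0.4664.
Known gains sum to 0.558 − 0.28 + 0.096 = 0.374.
g_veg = 0.4664 − 0.374 = 0.09.

0.09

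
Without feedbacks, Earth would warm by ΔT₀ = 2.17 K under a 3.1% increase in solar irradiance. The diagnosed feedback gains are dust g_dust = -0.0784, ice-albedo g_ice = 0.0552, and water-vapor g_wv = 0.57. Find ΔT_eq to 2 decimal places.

Total gain g = -0.0784 + 0.0552 + 0.57 = 0.5468.
Amplification A = 1/(1 − 0.5468) = 2.207.
ΔT = 2.17 × 2.207 = 4.79 K.

4.79 K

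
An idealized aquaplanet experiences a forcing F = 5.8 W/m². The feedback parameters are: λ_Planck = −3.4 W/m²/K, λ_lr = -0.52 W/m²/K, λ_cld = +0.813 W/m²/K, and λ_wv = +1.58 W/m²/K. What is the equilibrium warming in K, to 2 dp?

3.80 K

Net feedback parameter λ = (−3.4) + (-0.52) + (+0.813) + (+1.58) = -1.527 W/m²/K.
ΔT = −F/λ = −5.8/(-1.527) = 3.80 K.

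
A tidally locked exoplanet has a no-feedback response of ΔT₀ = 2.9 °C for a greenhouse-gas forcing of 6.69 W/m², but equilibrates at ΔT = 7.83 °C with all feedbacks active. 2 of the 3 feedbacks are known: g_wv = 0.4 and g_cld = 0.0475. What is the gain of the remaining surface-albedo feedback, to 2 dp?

0.18

Amplification A = ΔT/ΔT₀ = 7.83/2.9 = 2.7.
Total gain g = 1 − 1/A = 1 − 1/2.7 = 0.6296.
Known gains sum to 0.4 + 0.0475 = 0.4475.
g_alb = 0.6296 − 0.4475 = 0.18.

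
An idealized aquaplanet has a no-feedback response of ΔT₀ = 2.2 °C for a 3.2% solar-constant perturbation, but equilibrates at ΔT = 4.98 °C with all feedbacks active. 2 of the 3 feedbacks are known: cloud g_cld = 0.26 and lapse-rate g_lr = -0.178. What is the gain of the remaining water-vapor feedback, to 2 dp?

Amplification A = ΔT/ΔT₀ = 4.98/2.2 = 2.264.
Total gain g = 1 − 1/A = 1 − 1/2.264 = 0.5583.
Known gains sum to 0.26 − 0.178 = 0.082.
g_wv = 0.5583 − 0.082 = 0.48.

0.48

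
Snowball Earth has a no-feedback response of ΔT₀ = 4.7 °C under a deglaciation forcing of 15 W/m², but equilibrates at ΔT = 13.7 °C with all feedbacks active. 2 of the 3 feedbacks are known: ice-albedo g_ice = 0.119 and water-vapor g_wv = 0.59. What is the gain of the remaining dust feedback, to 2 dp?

Amplification A = ΔT/ΔT₀ = 13.7/4.7 = 2.915.
Total gain g = 1 − 1/A = 1 − 1/2.915 = 0.6569.
Known gains sum to 0.119 + 0.59 = 0.709.
g_dust = 0.6569 − 0.709 = -0.05.

-0.05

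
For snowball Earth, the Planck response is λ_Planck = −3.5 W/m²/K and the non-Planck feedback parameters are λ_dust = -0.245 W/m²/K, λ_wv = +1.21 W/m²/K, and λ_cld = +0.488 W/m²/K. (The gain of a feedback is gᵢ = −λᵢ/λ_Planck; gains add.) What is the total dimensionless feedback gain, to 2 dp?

Convert to gains: g_dust = -0.245/3.5 = -0.07; g_wv = 1.21/3.5 = 0.3457; g_cld = 0.488/3.5 = 0.1394.
Total gain g = 0.4151.

0.42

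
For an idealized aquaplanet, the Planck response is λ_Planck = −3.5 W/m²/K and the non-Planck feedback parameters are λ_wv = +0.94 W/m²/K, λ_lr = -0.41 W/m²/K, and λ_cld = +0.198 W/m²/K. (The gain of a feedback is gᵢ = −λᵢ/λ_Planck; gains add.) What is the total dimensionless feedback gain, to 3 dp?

Convert to gains: g_wv = 0.94/3.5 = 0.2686; g_lr = -0.41/3.5 = -0.1171; g_cld = 0.198/3.5 = 0.05657.
Total gain g = 0.20807.

0.208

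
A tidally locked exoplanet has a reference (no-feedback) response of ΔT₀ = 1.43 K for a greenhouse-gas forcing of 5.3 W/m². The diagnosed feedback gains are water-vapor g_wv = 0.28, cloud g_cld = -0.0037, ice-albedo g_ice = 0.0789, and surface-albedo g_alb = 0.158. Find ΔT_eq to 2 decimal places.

Total gain g = 0.28 − 0.0037 + 0.0789 + 0.158 = 0.5132.
Amplification A = 1/(1 − 0.5132) = 2.054.
ΔT = 1.43 × 2.054 = 2.94 K.

2.94 K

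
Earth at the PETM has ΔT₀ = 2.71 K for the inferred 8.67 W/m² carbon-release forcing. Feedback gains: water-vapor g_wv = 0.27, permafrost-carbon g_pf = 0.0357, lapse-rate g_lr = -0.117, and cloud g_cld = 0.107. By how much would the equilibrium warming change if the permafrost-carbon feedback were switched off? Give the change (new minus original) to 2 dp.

Original: g = 0.2957, ΔT = 2.71/(1−0.2957) = 3.8478 K.
Without permafrost-carbon: g' = 0.26, ΔT' = 2.71/(1−0.26) = 3.6622 K.
Change = 3.6622 − 3.8478 = -0.19 K.

-0.19 K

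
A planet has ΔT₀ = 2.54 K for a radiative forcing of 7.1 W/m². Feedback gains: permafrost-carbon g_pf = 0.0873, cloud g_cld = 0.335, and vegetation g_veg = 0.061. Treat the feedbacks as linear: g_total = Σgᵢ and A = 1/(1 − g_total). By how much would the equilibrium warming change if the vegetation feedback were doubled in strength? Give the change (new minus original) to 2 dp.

0.66 K

Original: g = 0.4833, ΔT = 2.54/(1−0.4833) = 4.9158 K.
With doubled vegetation: g' = 0.5443, ΔT' = 2.54/(1−0.5443) = 5.5738 K.
Change = 5.5738 − 4.9158 = 0.66 K.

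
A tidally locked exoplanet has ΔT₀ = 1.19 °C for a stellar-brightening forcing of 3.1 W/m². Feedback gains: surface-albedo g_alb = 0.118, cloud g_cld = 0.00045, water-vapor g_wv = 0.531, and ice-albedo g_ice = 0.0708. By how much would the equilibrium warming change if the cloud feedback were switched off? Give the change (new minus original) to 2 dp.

-0.01 °C

Original: g = 0.72025, ΔT = 1.19/(1−0.72025) = 4.2538 °C.
Without cloud: g' = 0.7198, ΔT' = 1.19/(1−0.7198) = 4.2470 °C.
Change = 4.2470 − 4.2538 = -0.01 °C.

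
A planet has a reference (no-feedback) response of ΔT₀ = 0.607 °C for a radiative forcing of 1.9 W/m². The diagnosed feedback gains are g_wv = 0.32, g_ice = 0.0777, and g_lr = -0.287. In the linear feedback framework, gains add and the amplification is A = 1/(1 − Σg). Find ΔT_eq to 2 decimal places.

0.68 °C

Total gain g = 0.32 + 0.0777 − 0.287 = 0.1107.
Amplification A = 1/(1 − 0.1107) = 1.124.
ΔT = 0.607 × 1.124 = 0.68 °C.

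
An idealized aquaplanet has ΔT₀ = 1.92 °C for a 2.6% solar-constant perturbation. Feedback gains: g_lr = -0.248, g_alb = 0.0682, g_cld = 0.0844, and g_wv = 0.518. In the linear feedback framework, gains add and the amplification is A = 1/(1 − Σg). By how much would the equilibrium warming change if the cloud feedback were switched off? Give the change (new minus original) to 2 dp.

-0.42 °C

Original: g = 0.4226, ΔT = 1.92/(1−0.4226) = 3.3253 °C.
Without cloud: g' = 0.3382, ΔT' = 1.92/(1−0.3382) = 2.9012 °C.
Change = 2.9012 − 3.3253 = -0.42 °C.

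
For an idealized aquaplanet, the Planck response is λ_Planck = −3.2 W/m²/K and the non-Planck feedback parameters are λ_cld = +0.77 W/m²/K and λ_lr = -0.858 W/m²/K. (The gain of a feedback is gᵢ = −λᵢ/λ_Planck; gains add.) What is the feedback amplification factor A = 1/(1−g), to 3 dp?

0.973

Convert to gains: g_cld = 0.77/3.2 = 0.2406; g_lr = -0.858/3.2 = -0.2681.
Total gain g = -0.0275.
A = 1/(1 + 0.0275) = 0.973.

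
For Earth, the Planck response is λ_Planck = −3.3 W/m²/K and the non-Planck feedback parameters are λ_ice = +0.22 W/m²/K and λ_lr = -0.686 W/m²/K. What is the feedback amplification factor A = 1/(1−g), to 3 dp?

Convert to gains: g_ice = 0.22/3.3 = 0.06667; g_lr = -0.686/3.3 = -0.2079.
Total gain g = -0.14123.
A = 1/(1 + 0.14123) = 0.876.

0.876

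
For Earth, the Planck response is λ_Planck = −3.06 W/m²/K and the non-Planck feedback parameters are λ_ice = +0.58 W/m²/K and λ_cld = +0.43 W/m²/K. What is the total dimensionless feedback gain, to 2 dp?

0.33

Convert to gains: g_ice = 0.58/3.06 = 0.1895; g_cld = 0.43/3.06 = 0.1405.
Total gain g = 0.33.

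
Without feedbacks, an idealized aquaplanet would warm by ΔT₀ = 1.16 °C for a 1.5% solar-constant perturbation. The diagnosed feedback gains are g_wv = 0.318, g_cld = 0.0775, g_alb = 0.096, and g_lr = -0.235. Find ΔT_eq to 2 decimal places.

Total gain g = 0.318 + 0.0775 + 0.096 − 0.235 = 0.2565.
Amplification A = 1/(1 − 0.2565) = 1.345.
ΔT = 1.16 × 1.345 = 1.56 °C.

1.56 °C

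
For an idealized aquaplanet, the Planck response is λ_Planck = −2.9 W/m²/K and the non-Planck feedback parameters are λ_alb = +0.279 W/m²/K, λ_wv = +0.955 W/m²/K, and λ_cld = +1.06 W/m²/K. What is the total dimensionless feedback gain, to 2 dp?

Convert to gains: g_alb = 0.279/2.9 = 0.09621; g_wv = 0.955/2.9 = 0.3293; g_cld = 1.06/2.9 = 0.3655.
Total gain g = 0.79101.

0.79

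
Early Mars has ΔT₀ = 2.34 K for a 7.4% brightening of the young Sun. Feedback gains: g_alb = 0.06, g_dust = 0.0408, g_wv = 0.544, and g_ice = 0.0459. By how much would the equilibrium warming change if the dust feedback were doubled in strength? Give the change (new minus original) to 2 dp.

Original: g = 0.6907, ΔT = 2.34/(1−0.6907) = 7.5655 K.
With doubled dust: g' = 0.7315, ΔT' = 2.34/(1−0.7315) = 8.7151 K.
Change = 8.7151 − 7.5655 = 1.15 K.

1.15 K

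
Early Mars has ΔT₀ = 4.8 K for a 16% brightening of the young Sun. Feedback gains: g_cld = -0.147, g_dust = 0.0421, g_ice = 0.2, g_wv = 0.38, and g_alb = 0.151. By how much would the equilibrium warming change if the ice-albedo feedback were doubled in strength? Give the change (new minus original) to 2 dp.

14.76 K

Original: g = 0.6261, ΔT = 4.8/(1−0.6261) = 12.8377 K.
With doubled ice-albedo: g' = 0.8261, ΔT' = 4.8/(1−0.8261) = 27.6021 K.
Change = 27.6021 − 12.8377 = 14.76 K.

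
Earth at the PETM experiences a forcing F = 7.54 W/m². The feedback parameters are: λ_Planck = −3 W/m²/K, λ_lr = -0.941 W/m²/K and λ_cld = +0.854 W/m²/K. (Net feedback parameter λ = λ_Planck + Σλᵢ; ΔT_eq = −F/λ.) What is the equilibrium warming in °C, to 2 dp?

2.44 °C

Net feedback parameter λ = (−3) + (-0.941) + (+0.854) = -3.087 W/m²/K.
ΔT = −F/λ = −7.54/(-3.087) = 2.44 °C.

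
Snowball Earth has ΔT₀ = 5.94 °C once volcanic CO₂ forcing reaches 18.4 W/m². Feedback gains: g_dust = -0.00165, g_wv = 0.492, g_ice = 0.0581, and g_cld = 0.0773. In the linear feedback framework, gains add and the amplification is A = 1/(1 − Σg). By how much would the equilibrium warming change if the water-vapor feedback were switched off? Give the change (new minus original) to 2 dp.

-9.01 °C

Original: g = 0.62575, ΔT = 5.94/(1−0.62575) = 15.8717 °C.
Without water-vapor: g' = 0.13375, ΔT' = 5.94/(1−0.13375) = 6.8571 °C.
Change = 6.8571 − 15.8717 = -9.01 °C.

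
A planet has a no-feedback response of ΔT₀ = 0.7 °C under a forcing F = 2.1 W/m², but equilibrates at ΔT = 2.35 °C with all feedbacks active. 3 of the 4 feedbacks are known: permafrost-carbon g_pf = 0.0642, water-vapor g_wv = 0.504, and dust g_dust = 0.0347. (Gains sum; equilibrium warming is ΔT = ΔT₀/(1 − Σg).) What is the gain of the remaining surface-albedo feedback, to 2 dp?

Amplification A = ΔT/ΔT₀ = 2.35/0.7 = 3.357.
Total gain g = 1 − 1/A = 1 − 1/3.357 = 0.7021.
Known gains sum to 0.0642 + 0.504 + 0.0347 = 0.6029.
g_alb = 0.7021 − 0.6029 = 0.10.

0.10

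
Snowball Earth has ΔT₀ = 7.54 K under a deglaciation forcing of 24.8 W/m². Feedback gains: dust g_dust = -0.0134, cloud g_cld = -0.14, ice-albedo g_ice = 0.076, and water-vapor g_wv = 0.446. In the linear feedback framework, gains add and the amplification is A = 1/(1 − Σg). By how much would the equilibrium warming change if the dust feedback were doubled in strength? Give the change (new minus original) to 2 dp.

-0.25 K

Original: g = 0.3686, ΔT = 7.54/(1−0.3686) = 11.9417 K.
With doubled dust: g' = 0.3552, ΔT' = 7.54/(1−0.3552) = 11.6935 K.
Change = 11.6935 − 11.9417 = -0.25 K.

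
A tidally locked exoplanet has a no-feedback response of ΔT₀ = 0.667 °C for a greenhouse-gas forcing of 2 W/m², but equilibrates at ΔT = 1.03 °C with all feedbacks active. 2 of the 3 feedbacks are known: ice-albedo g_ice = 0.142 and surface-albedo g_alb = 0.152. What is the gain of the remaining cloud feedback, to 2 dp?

Amplification A = ΔT/ΔT₀ = 1.03/0.667 = 1.544.
Total gain g = 1 − 1/A = 1 − 1/1.544 = 0.3523.
Known gains sum to 0.142 + 0.152 = 0.294.
g_cld = 0.3523 − 0.294 = 0.06.

0.06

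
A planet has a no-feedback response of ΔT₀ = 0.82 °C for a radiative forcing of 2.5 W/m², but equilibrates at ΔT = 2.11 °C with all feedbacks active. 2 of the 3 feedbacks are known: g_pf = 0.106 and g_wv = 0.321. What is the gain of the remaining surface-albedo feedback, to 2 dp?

Amplification A = ΔT/ΔT₀ = 2.11/0.82 = 2.573.
Total gain g = 1 − 1/A = 1 − 1/2.573 = 0.6113.
Known gains sum to 0.106 + 0.321 = 0.427.
g_alb = 0.6113 − 0.427 = 0.18.

0.18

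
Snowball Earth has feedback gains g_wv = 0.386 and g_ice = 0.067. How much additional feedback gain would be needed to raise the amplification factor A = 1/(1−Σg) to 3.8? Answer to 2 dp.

0.28

Current total gain = 0.453.
Target gain for A = 3.8: g* = 1 − 1/3.8 = 0.7368.
Additional gain needed = 0.7368 − 0.453 = 0.28.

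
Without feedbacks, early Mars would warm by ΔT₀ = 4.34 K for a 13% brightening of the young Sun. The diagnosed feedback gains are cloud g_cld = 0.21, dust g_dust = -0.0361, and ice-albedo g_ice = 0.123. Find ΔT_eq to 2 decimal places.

Total gain g = 0.21 − 0.0361 + 0.123 = 0.2969.
Amplification A = 1/(1 − 0.2969) = 1.422.
ΔT = 4.34 × 1.422 = 6.17 K.

6.17 K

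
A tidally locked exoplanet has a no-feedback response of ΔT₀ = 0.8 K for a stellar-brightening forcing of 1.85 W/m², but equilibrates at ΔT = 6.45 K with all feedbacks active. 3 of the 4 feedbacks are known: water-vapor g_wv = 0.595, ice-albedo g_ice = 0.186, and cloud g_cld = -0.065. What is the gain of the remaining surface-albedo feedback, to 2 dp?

0.16

Amplification A = ΔT/ΔT₀ = 6.45/0.8 = 8.062.
Total gain g = 1 − 1/A = 1 − 1/8.062 = 0.876.
Known gains sum to 0.595 + 0.186 − 0.065 = 0.716.
g_alb = 0.876 − 0.716 = 0.16.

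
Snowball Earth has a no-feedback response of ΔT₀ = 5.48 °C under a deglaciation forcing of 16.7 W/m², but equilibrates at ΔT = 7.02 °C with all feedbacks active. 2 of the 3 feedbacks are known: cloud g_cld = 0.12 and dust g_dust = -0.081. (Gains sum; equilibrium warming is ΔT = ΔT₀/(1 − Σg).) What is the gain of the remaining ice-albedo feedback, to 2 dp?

Amplification A = ΔT/ΔT₀ = 7.02/5.48 = 1.281.
Total gain g = 1 − 1/A = 1 − 1/1.281 = 0.2194.
Known gains sum to 0.12 − 0.081 = 0.039.
g_ice = 0.2194 − 0.039 = 0.18.

0.18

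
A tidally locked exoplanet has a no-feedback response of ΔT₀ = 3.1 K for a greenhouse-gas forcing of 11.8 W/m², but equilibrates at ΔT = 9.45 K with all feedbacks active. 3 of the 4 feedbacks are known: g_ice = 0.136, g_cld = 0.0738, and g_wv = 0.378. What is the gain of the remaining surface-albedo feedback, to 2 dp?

Amplification A = ΔT/ΔT₀ = 9.45/3.1 = 3.048.
Total gain g = 1 − 1/A = 1 − 1/3.048 = 0.6719.
Known gains sum to 0.136 + 0.0738 + 0.378 = 0.5878.
g_alb = 0.6719 − 0.5878 = 0.08.

0.08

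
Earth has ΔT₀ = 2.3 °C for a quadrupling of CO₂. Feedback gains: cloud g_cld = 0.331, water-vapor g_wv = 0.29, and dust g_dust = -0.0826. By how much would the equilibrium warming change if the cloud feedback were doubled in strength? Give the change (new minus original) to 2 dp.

Original: g = 0.5384, ΔT = 2.3/(1−0.5384) = 4.9827 °C.
With doubled cloud: g' = 0.8694, ΔT' = 2.3/(1−0.8694) = 17.6110 °C.
Change = 17.6110 − 4.9827 = 12.63 °C.

12.63 °C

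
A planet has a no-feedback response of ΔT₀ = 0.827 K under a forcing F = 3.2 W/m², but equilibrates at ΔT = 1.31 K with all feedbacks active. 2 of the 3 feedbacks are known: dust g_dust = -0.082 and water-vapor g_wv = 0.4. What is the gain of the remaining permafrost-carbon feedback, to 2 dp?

0.05

Amplification A = ΔT/ΔT₀ = 1.31/0.827 = 1.584.
Total gain g = 1 − 1/A = 1 − 1/1.584 = 0.3687.
Known gains sum to -0.082 + 0.4 = 0.318.
g_pf = 0.3687 − 0.318 = 0.05.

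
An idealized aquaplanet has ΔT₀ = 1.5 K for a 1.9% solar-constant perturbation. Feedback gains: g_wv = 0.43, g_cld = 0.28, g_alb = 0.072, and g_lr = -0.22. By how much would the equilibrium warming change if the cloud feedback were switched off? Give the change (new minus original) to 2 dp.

Original: g = 0.562, ΔT = 1.5/(1−0.562) = 3.4247 K.
Without cloud: g' = 0.282, ΔT' = 1.5/(1−0.282) = 2.0891 K.
Change = 2.0891 − 3.4247 = -1.34 K.

-1.34 K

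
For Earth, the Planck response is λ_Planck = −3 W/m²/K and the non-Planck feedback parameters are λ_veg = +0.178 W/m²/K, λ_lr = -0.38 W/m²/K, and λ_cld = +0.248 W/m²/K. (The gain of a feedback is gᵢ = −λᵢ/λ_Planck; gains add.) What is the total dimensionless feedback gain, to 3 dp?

Convert to gains: g_veg = 0.178/3 = 0.05933; g_lr = -0.38/3 = -0.1267; g_cld = 0.248/3 = 0.08267.
Total gain g = 0.0153.

0.015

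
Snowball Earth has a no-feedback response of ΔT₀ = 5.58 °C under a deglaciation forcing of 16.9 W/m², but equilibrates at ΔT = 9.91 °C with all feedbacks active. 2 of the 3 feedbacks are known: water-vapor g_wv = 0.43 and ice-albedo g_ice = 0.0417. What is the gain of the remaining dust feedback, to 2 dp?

Amplification A = ΔT/ΔT₀ = 9.91/5.58 = 1.776.
Total gain g = 1 − 1/A = 1 − 1/1.776 = 0.4369.
Known gains sum to 0.43 + 0.0417 = 0.4717.
g_dust = 0.4369 − 0.4717 = -0.03.

-0.03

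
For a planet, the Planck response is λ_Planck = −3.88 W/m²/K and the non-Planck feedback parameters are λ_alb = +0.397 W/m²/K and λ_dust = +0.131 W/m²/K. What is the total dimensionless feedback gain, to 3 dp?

0.136

Convert to gains: g_alb = 0.397/3.88 = 0.1023; g_dust = 0.131/3.88 = 0.03376.
Total gain g = 0.13606.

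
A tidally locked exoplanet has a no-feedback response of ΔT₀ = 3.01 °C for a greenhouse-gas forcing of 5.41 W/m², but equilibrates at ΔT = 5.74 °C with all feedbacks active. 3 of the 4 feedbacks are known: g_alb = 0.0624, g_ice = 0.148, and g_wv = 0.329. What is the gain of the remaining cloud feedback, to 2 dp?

Amplification A = ΔT/ΔT₀ = 5.74/3.01 = 1.907.
Total gain g = 1 − 1/A = 1 − 1/1.907 = 0.4756.
Known gains sum to 0.0624 + 0.148 + 0.329 = 0.5394.
g_cld = 0.4756 − 0.5394 = -0.06.

-0.06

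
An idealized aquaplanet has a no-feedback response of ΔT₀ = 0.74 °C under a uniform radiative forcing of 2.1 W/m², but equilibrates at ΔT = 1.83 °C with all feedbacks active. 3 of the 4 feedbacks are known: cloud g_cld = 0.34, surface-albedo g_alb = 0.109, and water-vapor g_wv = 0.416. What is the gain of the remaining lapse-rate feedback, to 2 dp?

-0.27

Amplification A = ΔT/ΔT₀ = 1.83/0.74 = 2.473.
Total gain g = 1 − 1/A = 1 − 1/2.473 = 0.5956.
Known gains sum to 0.34 + 0.109 + 0.416 = 0.865.
g_lr = 0.5956 − 0.865 = -0.27.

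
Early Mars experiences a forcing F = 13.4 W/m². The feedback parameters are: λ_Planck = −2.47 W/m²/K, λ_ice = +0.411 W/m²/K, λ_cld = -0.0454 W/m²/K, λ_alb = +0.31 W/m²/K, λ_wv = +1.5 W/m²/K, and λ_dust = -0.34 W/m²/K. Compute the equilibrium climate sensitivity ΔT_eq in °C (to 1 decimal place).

21.1 °C

Net feedback parameter λ = (−2.47) + (+0.411) + (-0.0454) + (+0.31) + (+1.5) + (-0.34) = -0.6344 W/m²/K.
ΔT = −F/λ = −13.4/(-0.6344) = 21.1 °C.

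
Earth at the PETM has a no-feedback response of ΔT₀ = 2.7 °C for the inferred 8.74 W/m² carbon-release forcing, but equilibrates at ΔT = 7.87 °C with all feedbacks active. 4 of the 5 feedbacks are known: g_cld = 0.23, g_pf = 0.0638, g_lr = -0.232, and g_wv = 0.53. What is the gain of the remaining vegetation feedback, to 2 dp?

0.07

Amplification A = ΔT/ΔT₀ = 7.87/2.7 = 2.915.
Total gain g = 1 − 1/A = 1 − 1/2.915 = 0.6569.
Known gains sum to 0.23 + 0.0638 − 0.232 + 0.53 = 0.5918.
g_veg = 0.6569 − 0.5918 = 0.07.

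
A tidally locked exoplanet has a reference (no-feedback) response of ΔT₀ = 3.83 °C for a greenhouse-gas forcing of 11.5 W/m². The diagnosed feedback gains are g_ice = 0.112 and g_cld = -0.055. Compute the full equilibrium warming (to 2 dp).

4.06 °C

Total gain g = 0.112 − 0.055 = 0.057.
Amplification A = 1/(1 − 0.057) = 1.06.
ΔT = 3.83 × 1.06 = 4.06 °C.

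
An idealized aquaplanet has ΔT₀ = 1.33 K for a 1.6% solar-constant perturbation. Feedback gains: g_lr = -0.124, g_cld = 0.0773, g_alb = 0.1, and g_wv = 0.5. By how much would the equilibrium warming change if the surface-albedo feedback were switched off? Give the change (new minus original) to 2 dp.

-0.54 K

Original: g = 0.5533, ΔT = 1.33/(1−0.5533) = 2.9774 K.
Without surface-albedo: g' = 0.4533, ΔT' = 1.33/(1−0.4533) = 2.4328 K.
Change = 2.4328 − 2.9774 = -0.54 K.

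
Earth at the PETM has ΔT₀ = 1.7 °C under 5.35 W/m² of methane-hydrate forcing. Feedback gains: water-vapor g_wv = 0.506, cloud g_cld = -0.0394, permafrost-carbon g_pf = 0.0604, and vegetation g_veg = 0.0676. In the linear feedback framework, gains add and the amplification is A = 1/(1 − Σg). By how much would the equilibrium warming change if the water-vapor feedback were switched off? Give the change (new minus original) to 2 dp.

-2.33 °C

Original: g = 0.5946, ΔT = 1.7/(1−0.5946) = 4.1934 °C.
Without water-vapor: g' = 0.0886, ΔT' = 1.7/(1−0.0886) = 1.8653 °C.
Change = 1.8653 − 4.1934 = -2.33 °C.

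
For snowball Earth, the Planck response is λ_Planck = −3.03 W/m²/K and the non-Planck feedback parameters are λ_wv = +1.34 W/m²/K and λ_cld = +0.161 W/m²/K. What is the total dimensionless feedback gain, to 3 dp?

Convert to gains: g_wv = 1.34/3.03 = 0.4422; g_cld = 0.161/3.03 = 0.05314.
Total gain g = 0.49534.

0.495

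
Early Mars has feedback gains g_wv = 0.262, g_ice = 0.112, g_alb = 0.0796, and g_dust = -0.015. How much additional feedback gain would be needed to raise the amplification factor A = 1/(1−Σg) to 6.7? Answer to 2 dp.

Current total gain = 0.4386.
Target gain for A = 6.7: g* = 1 − 1/6.7 = 0.8507.
Additional gain needed = 0.8507 − 0.4386 = 0.41.

0.41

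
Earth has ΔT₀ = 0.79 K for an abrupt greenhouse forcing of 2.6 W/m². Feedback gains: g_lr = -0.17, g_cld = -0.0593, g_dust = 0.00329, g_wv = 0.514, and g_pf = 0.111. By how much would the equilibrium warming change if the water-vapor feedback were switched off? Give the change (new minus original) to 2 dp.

Original: g = 0.39899, ΔT = 0.79/(1−0.39899) = 1.3145 K.
Without water-vapor: g' = -0.11501, ΔT' = 0.79/(1+0.11501) = 0.7085 K.
Change = 0.7085 − 1.3145 = -0.61 K.

-0.61 K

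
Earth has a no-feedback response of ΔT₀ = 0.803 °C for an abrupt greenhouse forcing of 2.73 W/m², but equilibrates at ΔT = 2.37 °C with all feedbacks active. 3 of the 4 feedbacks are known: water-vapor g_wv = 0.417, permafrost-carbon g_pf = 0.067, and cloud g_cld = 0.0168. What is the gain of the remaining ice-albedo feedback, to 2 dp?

0.16

Amplification A = ΔT/ΔT₀ = 2.37/0.803 = 2.951.
Total gain g = 1 − 1/A = 1 − 1/2.951 = 0.6611.
Known gains sum to 0.417 + 0.067 + 0.0168 = 0.5008.
g_ice = 0.6611 − 0.5008 = 0.16.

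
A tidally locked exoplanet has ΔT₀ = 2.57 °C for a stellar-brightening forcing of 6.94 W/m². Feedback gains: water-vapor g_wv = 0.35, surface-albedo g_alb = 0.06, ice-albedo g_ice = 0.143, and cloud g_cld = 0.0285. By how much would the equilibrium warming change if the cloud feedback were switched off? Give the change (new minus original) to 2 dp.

-0.39 °C

Original: g = 0.5815, ΔT = 2.57/(1−0.5815) = 6.1410 °C.
Without cloud: g' = 0.553, ΔT' = 2.57/(1−0.553) = 5.7494 °C.
Change = 5.7494 − 6.1410 = -0.39 °C.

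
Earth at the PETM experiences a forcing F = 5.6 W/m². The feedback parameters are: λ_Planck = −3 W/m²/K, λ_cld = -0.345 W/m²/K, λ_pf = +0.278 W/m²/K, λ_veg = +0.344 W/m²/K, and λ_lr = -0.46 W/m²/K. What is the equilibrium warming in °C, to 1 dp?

1.8 °C

Net feedback parameter λ = (−3) + (-0.345) + (+0.278) + (+0.344) + (-0.46) = -3.183 W/m²/K.
ΔT = −F/λ = −5.6/(-3.183) = 1.8 °C.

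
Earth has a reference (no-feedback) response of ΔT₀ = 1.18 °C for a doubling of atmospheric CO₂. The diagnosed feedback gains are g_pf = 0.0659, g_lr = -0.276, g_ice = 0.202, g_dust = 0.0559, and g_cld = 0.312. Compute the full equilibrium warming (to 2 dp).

1.84 °C

Total gain g = 0.0659 − 0.276 + 0.202 + 0.0559 + 0.312 = 0.3598.
Amplification A = 1/(1 − 0.3598) = 1.562.
ΔT = 1.18 × 1.562 = 1.84 °C.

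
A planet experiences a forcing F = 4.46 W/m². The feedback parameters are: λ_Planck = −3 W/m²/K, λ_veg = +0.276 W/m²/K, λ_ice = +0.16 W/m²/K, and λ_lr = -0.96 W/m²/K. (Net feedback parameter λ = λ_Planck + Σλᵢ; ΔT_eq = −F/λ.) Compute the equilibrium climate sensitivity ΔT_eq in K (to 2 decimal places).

Net feedback parameter λ = (−3) + (+0.276) + (+0.16) + (-0.96) = -3.524 W/m²/K.
ΔT = −F/λ = −4.46/(-3.524) = 1.27 K.

1.27 K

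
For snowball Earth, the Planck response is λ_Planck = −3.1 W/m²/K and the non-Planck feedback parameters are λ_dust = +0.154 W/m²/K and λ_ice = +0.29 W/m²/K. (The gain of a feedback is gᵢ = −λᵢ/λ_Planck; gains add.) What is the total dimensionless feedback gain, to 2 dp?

0.14

Convert to gains: g_dust = 0.154/3.1 = 0.04968; g_ice = 0.29/3.1 = 0.09355.
Total gain g = 0.14323.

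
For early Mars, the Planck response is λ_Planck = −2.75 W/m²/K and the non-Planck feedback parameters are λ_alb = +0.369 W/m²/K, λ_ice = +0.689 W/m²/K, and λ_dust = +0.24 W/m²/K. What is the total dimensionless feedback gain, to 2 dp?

Convert to gains: g_alb = 0.369/2.75 = 0.1342; g_ice = 0.689/2.75 = 0.2505; g_dust = 0.24/2.75 = 0.08727.
Total gain g = 0.47197.

0.47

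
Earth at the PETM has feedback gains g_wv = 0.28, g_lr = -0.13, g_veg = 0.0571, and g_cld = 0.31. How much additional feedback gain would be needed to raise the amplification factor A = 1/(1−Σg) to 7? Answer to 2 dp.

0.34

Current total gain = 0.5171.
Target gain for A = 7: g* = 1 − 1/7 = 0.8571.
Additional gain needed = 0.8571 − 0.5171 = 0.34.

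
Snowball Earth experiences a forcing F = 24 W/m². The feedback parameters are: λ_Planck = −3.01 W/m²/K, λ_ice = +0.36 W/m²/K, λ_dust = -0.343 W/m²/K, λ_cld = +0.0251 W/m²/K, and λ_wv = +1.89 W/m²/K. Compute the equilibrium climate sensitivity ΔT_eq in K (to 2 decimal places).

Net feedback parameter λ = (−3.01) + (+0.36) + (-0.343) + (+0.0251) + (+1.89) = -1.0779 W/m²/K.
ΔT = −F/λ = −24/(-1.0779) = 22.27 K.

22.27 K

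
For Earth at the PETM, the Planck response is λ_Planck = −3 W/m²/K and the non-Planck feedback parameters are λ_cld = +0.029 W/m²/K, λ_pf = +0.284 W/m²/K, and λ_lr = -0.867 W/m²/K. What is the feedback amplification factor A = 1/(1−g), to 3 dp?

Convert to gains: g_cld = 0.029/3 = 0.009667; g_pf = 0.284/3 = 0.09467; g_lr = -0.867/3 = -0.289.
Total gain g = -0.184663.
A = 1/(1 + 0.184663) = 0.844.

0.844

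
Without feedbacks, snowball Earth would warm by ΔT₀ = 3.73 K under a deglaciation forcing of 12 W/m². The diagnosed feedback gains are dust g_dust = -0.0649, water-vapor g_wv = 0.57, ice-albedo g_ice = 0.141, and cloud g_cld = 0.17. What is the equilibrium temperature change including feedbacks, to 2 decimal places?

Total gain g = -0.0649 + 0.57 + 0.141 + 0.17 = 0.8161.
Amplification A = 1/(1 − 0.8161) = 5.438.
ΔT = 3.73 × 5.438 = 20.28 K.

20.28 K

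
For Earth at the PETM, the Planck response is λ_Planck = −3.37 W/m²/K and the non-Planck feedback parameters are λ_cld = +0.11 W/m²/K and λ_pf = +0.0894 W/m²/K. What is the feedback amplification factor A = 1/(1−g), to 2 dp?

Convert to gains: g_cld = 0.11/3.37 = 0.03264; g_pf = 0.0894/3.37 = 0.02653.
Total gain g = 0.05917.
A = 1/(1 − 0.05917) = 1.06.

1.06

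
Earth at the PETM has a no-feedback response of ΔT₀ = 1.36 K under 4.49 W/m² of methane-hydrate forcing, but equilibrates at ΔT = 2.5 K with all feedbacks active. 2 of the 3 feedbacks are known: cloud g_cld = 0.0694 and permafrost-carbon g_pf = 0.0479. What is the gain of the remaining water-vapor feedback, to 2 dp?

Amplification A = ΔT/ΔT₀ = 2.5/1.36 = 1.838.
Total gain g = 1 − 1/A = 1 − 1/1.838 = 0.4559.
Known gains sum to 0.0694 + 0.0479 = 0.1173.
g_wv = 0.4559 − 0.1173 = 0.34.

0.34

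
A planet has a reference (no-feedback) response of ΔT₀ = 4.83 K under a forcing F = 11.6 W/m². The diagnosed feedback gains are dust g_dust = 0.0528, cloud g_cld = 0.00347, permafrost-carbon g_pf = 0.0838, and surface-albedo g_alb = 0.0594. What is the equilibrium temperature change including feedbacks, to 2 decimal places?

6.03 K

Total gain g = 0.0528 + 0.00347 + 0.0838 + 0.0594 = 0.19947.
Amplification A = 1/(1 − 0.19947) = 1.249.
ΔT = 4.83 × 1.249 = 6.03 K.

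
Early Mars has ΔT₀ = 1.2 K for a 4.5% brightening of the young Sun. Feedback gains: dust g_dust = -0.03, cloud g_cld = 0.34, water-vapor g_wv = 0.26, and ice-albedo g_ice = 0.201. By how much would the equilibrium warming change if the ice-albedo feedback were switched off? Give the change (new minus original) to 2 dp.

Original: g = 0.771, ΔT = 1.2/(1−0.771) = 5.2402 K.
Without ice-albedo: g' = 0.57, ΔT' = 1.2/(1−0.57) = 2.7907 K.
Change = 2.7907 − 5.2402 = -2.45 K.

-2.45 K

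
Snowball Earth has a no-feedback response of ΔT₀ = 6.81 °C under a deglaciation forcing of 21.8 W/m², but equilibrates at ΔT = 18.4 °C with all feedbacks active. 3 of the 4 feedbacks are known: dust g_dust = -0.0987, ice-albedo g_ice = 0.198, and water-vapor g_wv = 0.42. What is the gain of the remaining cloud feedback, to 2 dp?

Amplification A = ΔT/ΔT₀ = 18.4/6.81 = 2.702.
Total gain g = 1 − 1/A = 1 − 1/2.702 = 0.6299.
Known gains sum to -0.0987 + 0.198 + 0.42 = 0.5193.
g_cld = 0.6299 − 0.5193 = 0.11.

0.11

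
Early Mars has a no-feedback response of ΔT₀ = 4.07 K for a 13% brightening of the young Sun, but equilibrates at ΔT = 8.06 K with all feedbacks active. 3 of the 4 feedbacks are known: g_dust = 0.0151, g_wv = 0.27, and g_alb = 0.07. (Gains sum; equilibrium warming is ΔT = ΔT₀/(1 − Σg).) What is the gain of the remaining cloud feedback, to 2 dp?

0.14

Amplification A = ΔT/ΔT₀ = 8.06/4.07 = 1.98.
Total gain g = 1 − 1/A = 1 − 1/1.98 = 0.4949.
Known gains sum to 0.0151 + 0.27 + 0.07 = 0.3551.
g_cld = 0.4949 − 0.3551 = 0.14.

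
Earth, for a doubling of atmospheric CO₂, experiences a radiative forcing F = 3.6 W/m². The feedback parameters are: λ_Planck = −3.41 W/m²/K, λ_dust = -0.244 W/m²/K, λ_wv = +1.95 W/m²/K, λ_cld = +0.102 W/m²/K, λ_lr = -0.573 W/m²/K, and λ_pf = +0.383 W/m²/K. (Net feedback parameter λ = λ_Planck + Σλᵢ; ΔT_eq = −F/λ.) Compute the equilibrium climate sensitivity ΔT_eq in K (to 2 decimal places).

2.01 K

Net feedback parameter λ = (−3.41) + (-0.244) + (+1.95) + (+0.102) + (-0.573) + (+0.383) = -1.792 W/m²/K.
ΔT = −F/λ = −3.6/(-1.792) = 2.01 K.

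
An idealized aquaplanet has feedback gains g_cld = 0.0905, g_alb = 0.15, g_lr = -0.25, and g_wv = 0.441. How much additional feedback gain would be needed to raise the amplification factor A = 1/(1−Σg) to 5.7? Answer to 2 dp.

Current total gain = 0.4315.
Target gain for A = 5.7: g* = 1 − 1/5.7 = 0.8246.
Additional gain needed = 0.8246 − 0.4315 = 0.39.

0.39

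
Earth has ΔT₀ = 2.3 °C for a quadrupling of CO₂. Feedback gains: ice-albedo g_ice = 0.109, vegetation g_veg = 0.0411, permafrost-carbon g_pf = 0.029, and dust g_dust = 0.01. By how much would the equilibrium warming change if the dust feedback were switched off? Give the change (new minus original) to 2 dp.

Original: g = 0.1891, ΔT = 2.3/(1−0.1891) = 2.8364 °C.
Without dust: g' = 0.1791, ΔT' = 2.3/(1−0.1791) = 2.8018 °C.
Change = 2.8018 − 2.8364 = -0.03 °C.

-0.03 °C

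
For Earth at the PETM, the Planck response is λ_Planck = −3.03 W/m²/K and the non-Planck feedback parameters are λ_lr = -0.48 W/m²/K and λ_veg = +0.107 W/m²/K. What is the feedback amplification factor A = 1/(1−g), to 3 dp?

0.890

Convert to gains: g_lr = -0.48/3.03 = -0.1584; g_veg = 0.107/3.03 = 0.03531.
Total gain g = -0.12309.
A = 1/(1 + 0.12309) = 0.890.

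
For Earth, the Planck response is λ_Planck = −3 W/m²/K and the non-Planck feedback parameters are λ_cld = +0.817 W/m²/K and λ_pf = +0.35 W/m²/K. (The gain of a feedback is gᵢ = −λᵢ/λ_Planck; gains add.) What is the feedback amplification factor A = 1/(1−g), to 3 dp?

Convert to gains: g_cld = 0.817/3 = 0.2723; g_pf = 0.35/3 = 0.1167.
Total gain g = 0.389.
A = 1/(1 − 0.389) = 1.637.

1.637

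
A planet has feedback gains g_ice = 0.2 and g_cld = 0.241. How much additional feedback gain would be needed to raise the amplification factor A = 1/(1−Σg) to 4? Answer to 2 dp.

0.31

Current total gain = 0.441.
Target gain for A = 4: g* = 1 − 1/4 = 0.75.
Additional gain needed = 0.75 − 0.441 = 0.31.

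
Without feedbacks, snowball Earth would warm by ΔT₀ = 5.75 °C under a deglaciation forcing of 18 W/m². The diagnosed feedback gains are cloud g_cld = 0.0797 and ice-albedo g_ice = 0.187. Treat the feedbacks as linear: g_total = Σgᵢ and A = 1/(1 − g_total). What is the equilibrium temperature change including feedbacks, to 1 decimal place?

Total gain g = 0.0797 + 0.187 = 0.2667.
Amplification A = 1/(1 − 0.2667) = 1.364.
ΔT = 5.75 × 1.364 = 7.8 °C.

7.8 °C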